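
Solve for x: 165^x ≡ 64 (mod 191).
104

Baby-step giant-step with step n = ⌈√191⌉ = 14.
Baby steps 165^j mod 191 (j:value) for j=0..13: 0:1, 1:165, 2:103, 3:187, 4:104, 5:161, 6:16, 7:157, 8:120, 9:127, 10:136, 11:93, 12:65, 13:29.
Giant-step multiplier: 165^(-14) ≡ 165^(190-14) = 165^176 ≡ 172 (mod 191).
Giant steps γ_i = 64·172^i mod 191: γ_0=64, γ_1=121, γ_2=184, γ_3=133, γ_4=147, γ_5=72, γ_6=160, γ_7=16 (in table at j=6).
x = i·n + j = 7·14 + 6 = 104.
Check: 165^104 ≡ 64 (mod 191).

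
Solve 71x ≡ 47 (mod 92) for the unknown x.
x ≡ 81 (mod 92)

gcd(71, 92) = 1, which divides 47, so solutions exist.
Find 71^(-1) mod 92 by the extended Euclidean algorithm:
92 = 1 × 71 + 21  ⟹  21 = (1)·92 + (-1)·71
71 = 3 × 21 + 8  ⟹  8 = (-3)·92 + (4)·71
21 = 2 × 8 + 5  ⟹  5 = (7)·92 + (-9)·71
8 = 1 × 5 + 3  ⟹  3 = (-10)·92 + (13)·71
5 = 1 × 3 + 2  ⟹  2 = (17)·92 + (-22)·71
3 = 1 × 2 + 1  ⟹  1 = (-27)·92 + (35)·71
So (35)·71 ≡ 1 (mod 92), i.e. 71^(-1) ≡ 35 (mod 92).
x ≡ 35 × 47 = 1645 ≡ 81 (mod 92).
Check: 71 × 81 = 5751 ≡ 47 (mod 92).
Unique solution: x ≡ 81 (mod 92)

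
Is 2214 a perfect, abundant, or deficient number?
abundant

Proper divisors of 2214: sum = 1 + 2 + 3 + 6 + 9 + 18 + 27 + 41 + 54 + 82 + 123 + 246 + 369 + 738 + 1107 = 2826
Since 2826 > 2214, 2214 is abundant.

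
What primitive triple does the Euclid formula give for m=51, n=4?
(2585, 408, 2617)

Euclid's formula: a = m² - n², b = 2mn, c = m² + n²
m = 51, n = 4
a = 51² - 4² = 2601 - 16 = 2585
b = 2 × 51 × 4 = 408
c = 51² + 4² = 2601 + 16 = 2617
Verification: 2585² + 408² = 6682225 + 166464 = 6848689 = 2617² ✓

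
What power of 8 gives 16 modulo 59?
40

Baby-step giant-step with step n = ⌈√59⌉ = 8.
Baby steps 8^j mod 59 (j:value) for j=0..7: 0:1, 1:8, 2:5, 3:40, 4:25, 5:23, 6:7, 7:56.
Giant-step multiplier: 8^(-8) ≡ 8^(58-8) = 8^50 ≡ 27 (mod 59).
Giant steps γ_i = 16·27^i mod 59: γ_0=16, γ_1=19, γ_2=41, γ_3=45, γ_4=35, γ_5=1 (in table at j=0).
x = i·n + j = 5·8 + 0 = 40.
Check: 8^40 ≡ 16 (mod 59).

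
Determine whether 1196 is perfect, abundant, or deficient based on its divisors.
deficient

Proper divisors of 1196: sum = 1 + 2 + 4 + 13 + 23 + 26 + 46 + 52 + 92 + 299 + 598 = 1156
Since 1156 < 1196, 1196 is deficient.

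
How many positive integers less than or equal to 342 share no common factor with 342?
108

342 = 2 × 3^2 × 19
φ(n) = n × ∏(1 - 1/p) for each prime p dividing n
φ(342) = 342 × (1 - 1/2) × (1 - 1/3) × (1 - 1/19) = 108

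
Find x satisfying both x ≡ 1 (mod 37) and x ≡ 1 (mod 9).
1

Using Chinese Remainder Theorem:
M = 37 × 9 = 333
M1 = 9, M2 = 37
y1 = 9^(-1) mod 37 = 33
y2 = 37^(-1) mod 9 = 1
x = (1×9×33 + 1×37×1) mod 333 = 1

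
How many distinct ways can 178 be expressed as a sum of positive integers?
571701605655

p(n) counts ways to write n as a sum of positive integers (order ignored).
Euler's pentagonal recurrence: p(k) = p(k-1) + p(k-2) - p(k-5) - p(k-7) + p(k-12) + p(k-15) - ... (offsets j(3j∓1)/2, signs ++--, p(0)=1, p(<0)=0).
DP table for k = 0..177: p(0)=1, p(1)=1, p(2)=2, p(3)=3, p(4)=5, p(5)=7, p(6)=11, p(7)=15, p(8)=22, p(9)=30, p(10)=42, p(11)=56, p(12)=77, p(13)=101, p(14)=135, p(15)=176, p(16)=231, p(17)=297, p(18)=385, p(19)=490, p(20)=627, p(21)=792, p(22)=1002, p(23)=1255, p(24)=1575, p(25)=1958, p(26)=2436, p(27)=3010, p(28)=3718, p(29)=4565, p(30)=5604, p(31)=6842, p(32)=8349, p(33)=10143, p(34)=12310, p(35)=14883, p(36)=17977, p(37)=21637, p(38)=26015, p(39)=31185, p(40)=37338, p(41)=44583, p(42)=53174, p(43)=63261, p(44)=75175, p(45)=89134, p(46)=105558, p(47)=124754, p(48)=147273, p(49)=173525, p(50)=204226, p(51)=239943, p(52)=281589, p(53)=329931, p(54)=386155, p(55)=451276, p(56)=526823, p(57)=614154, p(58)=715220, p(59)=831820, p(60)=966467, p(61)=1121505, p(62)=1300156, p(63)=1505499, p(64)=1741630, p(65)=2012558, p(66)=2323520, p(67)=2679689, p(68)=3087735, p(69)=3554345, p(70)=4087968, p(71)=4697205, p(72)=5392783, p(73)=6185689, p(74)=7089500, p(75)=8118264, p(76)=9289091, p(77)=10619863, p(78)=12132164, p(79)=13848650, p(80)=15796476, p(81)=18004327, p(82)=20506255, p(83)=23338469, p(84)=26543660, p(85)=30167357, p(86)=34262962, p(87)=38887673, p(88)=44108109, p(89)=49995925, p(90)=56634173, p(91)=64112359, p(92)=72533807, p(93)=82010177, p(94)=92669720, p(95)=104651419, p(96)=118114304, p(97)=133230930, p(98)=150198136, p(99)=169229875, p(100)=190569292, p(101)=214481126, p(102)=241265379, p(103)=271248950, p(104)=304801365, p(105)=342325709, p(106)=384276336, p(107)=431149389, p(108)=483502844, p(109)=541946240, p(110)=607163746, p(111)=679903203, p(112)=761002156, p(113)=851376628, p(114)=952050665, p(115)=1064144451, p(116)=1188908248, p(117)=1327710076, p(118)=1482074143, p(119)=1653668665, p(120)=1844349560, p(121)=2056148051, p(122)=2291320912, p(123)=2552338241, p(124)=2841940500, p(125)=3163127352, p(126)=3519222692, p(127)=3913864295, p(128)=4351078600, p(129)=4835271870, p(130)=5371315400, p(131)=5964539504, p(132)=6620830889, p(133)=7346629512, p(134)=8149040695, p(135)=9035836076, p(136)=10015581680, p(137)=11097645016, p(138)=12292341831, p(139)=13610949895, p(140)=15065878135, p(141)=16670689208, p(142)=18440293320, p(143)=20390982757, p(144)=22540654445, p(145)=24908858009, p(146)=27517052599, p(147)=30388671978, p(148)=33549419497, p(149)=37027355200, p(150)=40853235313, p(151)=45060624582, p(152)=49686288421, p(153)=54770336324, p(154)=60356673280, p(155)=66493182097, p(156)=73232243759, p(157)=80630964769, p(158)=88751778802, p(159)=97662728555, p(160)=107438159466, p(161)=118159068427, p(162)=129913904637, p(163)=142798995930, p(164)=156919475295, p(165)=172389800255, p(166)=189334822579, p(167)=207890420102, p(168)=228204732751, p(169)=250438925115, p(170)=274768617130, p(171)=301384802048, p(172)=330495499613, p(173)=362326859895, p(174)=397125074750, p(175)=435157697830, p(176)=476715857290, p(177)=522115831195.
Final step: p(178) = p(177) + p(176) - p(173) - p(171) + p(166) + p(163) - p(156) - p(152) + p(143) + p(138) - p(127) - p(121) + p(108) + p(101) - p(86) - p(78) + p(61) + p(52) - p(33) - p(23) + p(2)
= 522115831195 + 476715857290 - 362326859895 - 301384802048 + 189334822579 + 142798995930 - 73232243759 - 49686288421 + 20390982757 + 12292341831 - 3913864295 - 2056148051 + 483502844 + 214481126 - 34262962 - 12132164 + 1121505 + 281589 - 10143 - 1255 + 2
= 571701605655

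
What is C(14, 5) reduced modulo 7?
0

Using Lucas' theorem:
Write n=14 and k=5 in base 7:
n in base 7: [2, 0]
k in base 7: [0, 5]
C(14,5) mod 7 = ∏ C(n_i, k_i) mod 7
Digit binomials (mod 7): C(2,0) = 1; C(0,5) = 0 (k_i > n_i)
Product: 1 × 0 = 0 ≡ 0 (mod 7)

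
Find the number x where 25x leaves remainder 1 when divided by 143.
103

gcd(25, 143) = 1, so the inverse exists.
Extended Euclidean algorithm on (143, 25):
143 = 5 × 25 + 18  ⟹  18 = (1)·143 + (-5)·25
25 = 1 × 18 + 7  ⟹  7 = (-1)·143 + (6)·25
18 = 2 × 7 + 4  ⟹  4 = (3)·143 + (-17)·25
7 = 1 × 4 + 3  ⟹  3 = (-4)·143 + (23)·25
4 = 1 × 3 + 1  ⟹  1 = (7)·143 + (-40)·25
So (-40)·25 ≡ 1 (mod 143), i.e. 25^(-1) ≡ -40 ≡ 103 (mod 143).
Check: 25 × 103 = 2575 ≡ 1 (mod 143)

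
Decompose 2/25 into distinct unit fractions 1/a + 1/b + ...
1/13 + 1/325

Greedy algorithm:
2/25: ceiling(25/2) = 13, use 1/13
1/325: ceiling(325/1) = 325, use 1/325
Result: 2/25 = 1/13 + 1/325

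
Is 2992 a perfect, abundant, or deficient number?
abundant

Proper divisors of 2992: sum = 1 + 2 + 4 + 8 + 11 + 16 + 17 + 22 + ... + 272 + 374 + 748 + 1496 (19 divisors) = 3704
Since 3704 > 2992, 2992 is abundant.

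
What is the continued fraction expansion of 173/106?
[1; 1, 1, 1, 2, 1, 1, 5]

Euclidean algorithm steps:
173 = 1 × 106 + 67
106 = 1 × 67 + 39
67 = 1 × 39 + 28
39 = 1 × 28 + 11
28 = 2 × 11 + 6
11 = 1 × 6 + 5
6 = 1 × 5 + 1
5 = 5 × 1 + 0
Continued fraction: [1; 1, 1, 1, 2, 1, 1, 5]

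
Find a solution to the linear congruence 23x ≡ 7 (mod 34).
x ≡ 21 (mod 34)

gcd(23, 34) = 1, which divides 7, so solutions exist.
Find 23^(-1) mod 34 by the extended Euclidean algorithm:
34 = 1 × 23 + 11  ⟹  11 = (1)·34 + (-1)·23
23 = 2 × 11 + 1  ⟹  1 = (-2)·34 + (3)·23
So (3)·23 ≡ 1 (mod 34), i.e. 23^(-1) ≡ 3 (mod 34).
x ≡ 3 × 7 = 21 ≡ 21 (mod 34).
Check: 23 × 21 = 483 ≡ 7 (mod 34).
Unique solution: x ≡ 21 (mod 34)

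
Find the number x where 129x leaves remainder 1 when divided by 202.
83

gcd(129, 202) = 1, so the inverse exists.
Extended Euclidean algorithm on (202, 129):
202 = 1 × 129 + 73  ⟹  73 = (1)·202 + (-1)·129
129 = 1 × 73 + 56  ⟹  56 = (-1)·202 + (2)·129
73 = 1 × 56 + 17  ⟹  17 = (2)·202 + (-3)·129
56 = 3 × 17 + 5  ⟹  5 = (-7)·202 + (11)·129
17 = 3 × 5 + 2  ⟹  2 = (23)·202 + (-36)·129
5 = 2 × 2 + 1  ⟹  1 = (-53)·202 + (83)·129
So (83)·129 ≡ 1 (mod 202), i.e. 129^(-1) ≡ 83 (mod 202).
Check: 129 × 83 = 10707 ≡ 1 (mod 202)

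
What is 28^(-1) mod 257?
101

gcd(28, 257) = 1, so the inverse exists.
Extended Euclidean algorithm on (257, 28):
257 = 9 × 28 + 5  ⟹  5 = (1)·257 + (-9)·28
28 = 5 × 5 + 3  ⟹  3 = (-5)·257 + (46)·28
5 = 1 × 3 + 2  ⟹  2 = (6)·257 + (-55)·28
3 = 1 × 2 + 1  ⟹  1 = (-11)·257 + (101)·28
So (101)·28 ≡ 1 (mod 257), i.e. 28^(-1) ≡ 101 (mod 257).
Check: 28 × 101 = 2828 ≡ 1 (mod 257)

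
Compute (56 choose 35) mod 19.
2

Using Lucas' theorem:
Write n=56 and k=35 in base 19:
n in base 19: [2, 18]
k in base 19: [1, 16]
C(56,35) mod 19 = ∏ C(n_i, k_i) mod 19
Digit binomials (mod 19): C(2,1) = 2; C(18,16) = 153 ≡ 1
Product: 2 × 1 = 2 ≡ 2 (mod 19)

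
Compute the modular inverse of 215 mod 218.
145

gcd(215, 218) = 1, so the inverse exists.
Extended Euclidean algorithm on (218, 215):
218 = 1 × 215 + 3  ⟹  3 = (1)·218 + (-1)·215
215 = 71 × 3 + 2  ⟹  2 = (-71)·218 + (72)·215
3 = 1 × 2 + 1  ⟹  1 = (72)·218 + (-73)·215
So (-73)·215 ≡ 1 (mod 218), i.e. 215^(-1) ≡ -73 ≡ 145 (mod 218).
Check: 215 × 145 = 31175 ≡ 1 (mod 218)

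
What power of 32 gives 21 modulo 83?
16

Baby-step giant-step with step n = ⌈√83⌉ = 10.
Baby steps 32^j mod 83 (j:value) for j=0..9: 0:1, 1:32, 2:28, 3:66, 4:37, 5:22, 6:40, 7:35, 8:41, 9:67.
Giant-step multiplier: 32^(-10) ≡ 32^(82-10) = 32^72 ≡ 77 (mod 83).
Giant steps γ_i = 21·77^i mod 83: γ_0=21, γ_1=40 (in table at j=6).
x = i·n + j = 1·10 + 6 = 16.
Check: 32^16 ≡ 21 (mod 83).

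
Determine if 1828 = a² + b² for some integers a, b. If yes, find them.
8² + 42² (a=8, b=42)

Factorization: 1828 = 2^2 × 457
By Fermat: n is sum of two squares iff every prime p ≡ 3 (mod 4) appears to even power.
All primes ≡ 3 (mod 4) appear to even power.
Search a = 0, 1, 2, … for 1828 - a² a perfect square: first hit at a = 8: 1828 - 64 = 1764 = 42².
1828 = 8² + 42² = 64 + 1764 ✓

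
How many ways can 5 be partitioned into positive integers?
7

p(n) counts ways to write n as a sum of positive integers (order ignored).
Examples: 5; 4 + 1; 3 + 2; 3 + 1 + 1; 2 + 2 + 1; ... (7 total)
p(5) = 7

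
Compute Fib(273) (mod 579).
487

Matrix identity: Q^n = [[F_(n+1), F_n], [F_n, F_(n-1)]] with Q = [[1,1],[1,0]].
n = 273 = 100010001₂. Square-and-multiply, entries mod 579:
Q^1 = [[1,1],[1,0]]
Q^2 = (Q^1)² = [[2,1],[1,1]]
Q^4 = (Q^2)² = [[5,3],[3,2]]
Q^8 = (Q^4)² = [[34,21],[21,13]]
Q^17 = (Q^8)²·Q = [[268,439],[439,408]]
Q^34 = (Q^17)² = [[521,316],[316,205]]
Q^68 = (Q^34)² = [[158,132],[132,26]]
Q^136 = (Q^68)² = [[121,549],[549,151]]
Q^273 = (Q^136)²·Q = [[433,487],[487,525]]
F_273 mod 579 = Q^273[0][1] = 487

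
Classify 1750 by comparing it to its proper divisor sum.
abundant

Proper divisors of 1750: sum = 1 + 2 + 5 + 7 + 10 + 14 + 25 + 35 + 50 + 70 + 125 + 175 + 250 + 350 + 875 = 1994
Since 1994 > 1750, 1750 is abundant.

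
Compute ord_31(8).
5

31 is prime, so ord(8) divides φ(31) = 30.
Divisors of 30: 1, 2, 3, 5, 6, 10, 15, 30.
Repeated squaring: 8^1 ≡ 8, 8^2 ≡ 2, 8^4 ≡ 4, 8^8 ≡ 16, 8^16 ≡ 8 (mod 31).
Test 8^d mod 31 for each divisor d in increasing order:
8^1 ≡ 8
8^2 ≡ 2
8^3 = 8^2·8^1 ≡ 16
8^5 = 8^4·8^1 ≡ 1  ← first divisor giving 1
The order is 5.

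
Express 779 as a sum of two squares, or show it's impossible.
Not possible

Factorization: 779 = 19 × 41
By Fermat: n is sum of two squares iff every prime p ≡ 3 (mod 4) appears to even power.
Prime(s) ≡ 3 (mod 4) with odd exponent: [(19, 1)]
Therefore 779 cannot be expressed as a² + b².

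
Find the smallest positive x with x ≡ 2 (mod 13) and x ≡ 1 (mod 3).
28

Using Chinese Remainder Theorem:
M = 13 × 3 = 39
M1 = 3, M2 = 13
y1 = 3^(-1) mod 13 = 9
y2 = 13^(-1) mod 3 = 1
x = (2×3×9 + 1×13×1) mod 39 = 28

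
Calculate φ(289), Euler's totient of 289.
272

289 = 17^2
φ(n) = n × ∏(1 - 1/p) for each prime p dividing n
φ(289) = 289 × (1 - 1/17) = 272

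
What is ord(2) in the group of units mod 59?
58

59 is prime, so ord(2) divides φ(59) = 58.
Divisors of 58: 1, 2, 29, 58.
Repeated squaring: 2^1 ≡ 2, 2^2 ≡ 4, 2^4 ≡ 16, 2^8 ≡ 20, 2^16 ≡ 46, 2^32 ≡ 51 (mod 59).
Test 2^d mod 59 for each divisor d in increasing order:
2^1 ≡ 2
2^2 ≡ 4
2^29 = 2^16·2^8·2^4·2^1 ≡ 58
2^58 = 2^32·2^16·2^8·2^2 ≡ 1  ← first divisor giving 1
The order is 58.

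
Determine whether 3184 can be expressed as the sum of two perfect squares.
Not possible

Factorization: 3184 = 2^4 × 199
By Fermat: n is sum of two squares iff every prime p ≡ 3 (mod 4) appears to even power.
Prime(s) ≡ 3 (mod 4) with odd exponent: [(199, 1)]
Therefore 3184 cannot be expressed as a² + b².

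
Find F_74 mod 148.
73

Matrix identity: Q^n = [[F_(n+1), F_n], [F_n, F_(n-1)]] with Q = [[1,1],[1,0]].
n = 74 = 1001010₂. Square-and-multiply, entries mod 148:
Q^1 = [[1,1],[1,0]]
Q^2 = (Q^1)² = [[2,1],[1,1]]
Q^4 = (Q^2)² = [[5,3],[3,2]]
Q^9 = (Q^4)²·Q = [[55,34],[34,21]]
Q^18 = (Q^9)² = [[37,68],[68,117]]
Q^37 = (Q^18)²·Q = [[37,73],[73,112]]
Q^74 = (Q^37)² = [[38,73],[73,113]]
F_74 mod 148 = Q^74[0][1] = 73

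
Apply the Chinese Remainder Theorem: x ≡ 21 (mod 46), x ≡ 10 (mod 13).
205

Using Chinese Remainder Theorem:
M = 46 × 13 = 598
M1 = 13, M2 = 46
y1 = 13^(-1) mod 46 = 39
y2 = 46^(-1) mod 13 = 2
x = (21×13×39 + 10×46×2) mod 598 = 205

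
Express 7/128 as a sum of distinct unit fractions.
1/19 + 1/487 + 1/394795 + 1/467588881280

Greedy algorithm:
7/128: ceiling(128/7) = 19, use 1/19
5/2432: ceiling(2432/5) = 487, use 1/487
3/1184384: ceiling(1184384/3) = 394795, use 1/394795
1/467588881280: ceiling(467588881280/1) = 467588881280, use 1/467588881280
Result: 7/128 = 1/19 + 1/487 + 1/394795 + 1/467588881280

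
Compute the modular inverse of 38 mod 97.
23

gcd(38, 97) = 1, so the inverse exists.
Extended Euclidean algorithm on (97, 38):
97 = 2 × 38 + 21  ⟹  21 = (1)·97 + (-2)·38
38 = 1 × 21 + 17  ⟹  17 = (-1)·97 + (3)·38
21 = 1 × 17 + 4  ⟹  4 = (2)·97 + (-5)·38
17 = 4 × 4 + 1  ⟹  1 = (-9)·97 + (23)·38
So (23)·38 ≡ 1 (mod 97), i.e. 38^(-1) ≡ 23 (mod 97).
Check: 38 × 23 = 874 ≡ 1 (mod 97)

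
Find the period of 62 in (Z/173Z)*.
172

173 is prime, so ord(62) divides φ(173) = 172.
Divisors of 172: 1, 2, 4, 43, 86, 172.
Repeated squaring: 62^1 ≡ 62, 62^2 ≡ 38, 62^4 ≡ 60, 62^8 ≡ 140, 62^16 ≡ 51, 62^32 ≡ 6, 62^64 ≡ 36, 62^128 ≡ 85 (mod 173).
Test 62^d mod 173 for each divisor d in increasing order:
62^1 ≡ 62
62^2 ≡ 38
62^4 ≡ 60
62^43 = 62^32·62^8·62^2·62^1 ≡ 93
62^86 = 62^64·62^16·62^4·62^2 ≡ 172
62^172 = 62^128·62^32·62^8·62^4 ≡ 1  ← first divisor giving 1
The order is 172.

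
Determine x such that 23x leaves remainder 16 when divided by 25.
x ≡ 17 (mod 25)

gcd(23, 25) = 1, which divides 16, so solutions exist.
Find 23^(-1) mod 25 by the extended Euclidean algorithm:
25 = 1 × 23 + 2  ⟹  2 = (1)·25 + (-1)·23
23 = 11 × 2 + 1  ⟹  1 = (-11)·25 + (12)·23
So (12)·23 ≡ 1 (mod 25), i.e. 23^(-1) ≡ 12 (mod 25).
x ≡ 12 × 16 = 192 ≡ 17 (mod 25).
Check: 23 × 17 = 391 ≡ 16 (mod 25).
Unique solution: x ≡ 17 (mod 25)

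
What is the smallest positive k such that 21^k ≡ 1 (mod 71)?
70

71 is prime, so ord(21) divides φ(71) = 70.
Divisors of 70: 1, 2, 5, 7, 10, 14, 35, 70.
Repeated squaring: 21^1 ≡ 21, 21^2 ≡ 15, 21^4 ≡ 12, 21^8 ≡ 2, 21^16 ≡ 4, 21^32 ≡ 16, 21^64 ≡ 43 (mod 71).
Test 21^d mod 71 for each divisor d in increasing order:
21^1 ≡ 21
21^2 ≡ 15
21^5 = 21^4·21^1 ≡ 39
21^7 = 21^4·21^2·21^1 ≡ 17
21^10 = 21^8·21^2 ≡ 30
21^14 = 21^8·21^4·21^2 ≡ 5
21^35 = 21^32·21^2·21^1 ≡ 70
21^70 = 21^64·21^4·21^2 ≡ 1  ← first divisor giving 1
The order is 70.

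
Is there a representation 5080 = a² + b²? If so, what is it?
Not possible

Factorization: 5080 = 2^3 × 5 × 127
By Fermat: n is sum of two squares iff every prime p ≡ 3 (mod 4) appears to even power.
Prime(s) ≡ 3 (mod 4) with odd exponent: [(127, 1)]
Therefore 5080 cannot be expressed as a² + b².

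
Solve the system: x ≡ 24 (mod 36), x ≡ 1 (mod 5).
96

Using Chinese Remainder Theorem:
M = 36 × 5 = 180
M1 = 5, M2 = 36
y1 = 5^(-1) mod 36 = 29
y2 = 36^(-1) mod 5 = 1
x = (24×5×29 + 1×36×1) mod 180 = 96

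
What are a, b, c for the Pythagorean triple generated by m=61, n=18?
(3397, 2196, 4045)

Euclid's formula: a = m² - n², b = 2mn, c = m² + n²
m = 61, n = 18
a = 61² - 18² = 3721 - 324 = 3397
b = 2 × 61 × 18 = 2196
c = 61² + 18² = 3721 + 324 = 4045
Verification: 3397² + 2196² = 11539609 + 4822416 = 16362025 = 4045² ✓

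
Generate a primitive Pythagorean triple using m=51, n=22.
(2117, 2244, 3085)

Euclid's formula: a = m² - n², b = 2mn, c = m² + n²
m = 51, n = 22
a = 51² - 22² = 2601 - 484 = 2117
b = 2 × 51 × 22 = 2244
c = 51² + 22² = 2601 + 484 = 3085
Verification: 2117² + 2244² = 4481689 + 5035536 = 9517225 = 3085² ✓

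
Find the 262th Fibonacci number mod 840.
71

Matrix identity: Q^n = [[F_(n+1), F_n], [F_n, F_(n-1)]] with Q = [[1,1],[1,0]].
n = 262 = 100000110₂. Square-and-multiply, entries mod 840:
Q^1 = [[1,1],[1,0]]
Q^2 = (Q^1)² = [[2,1],[1,1]]
Q^4 = (Q^2)² = [[5,3],[3,2]]
Q^8 = (Q^4)² = [[34,21],[21,13]]
Q^16 = (Q^8)² = [[757,147],[147,610]]
Q^32 = (Q^16)² = [[778,189],[189,589]]
Q^65 = (Q^32)²·Q = [[568,85],[85,483]]
Q^131 = (Q^65)²·Q = [[24,569],[569,295]]
Q^262 = (Q^131)² = [[97,71],[71,26]]
F_262 mod 840 = Q^262[0][1] = 71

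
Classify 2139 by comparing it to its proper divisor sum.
deficient

Proper divisors of 2139: sum = 1 + 3 + 23 + 31 + 69 + 93 + 713 = 933
Since 933 < 2139, 2139 is deficient.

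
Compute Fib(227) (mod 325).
93

Matrix identity: Q^n = [[F_(n+1), F_n], [F_n, F_(n-1)]] with Q = [[1,1],[1,0]].
n = 227 = 11100011₂. Square-and-multiply, entries mod 325:
Q^1 = [[1,1],[1,0]]
Q^3 = (Q^1)²·Q = [[3,2],[2,1]]
Q^7 = (Q^3)²·Q = [[21,13],[13,8]]
Q^14 = (Q^7)² = [[285,52],[52,233]]
Q^28 = (Q^14)² = [[79,286],[286,118]]
Q^56 = (Q^28)² = [[287,117],[117,170]]
Q^113 = (Q^56)²·Q = [[27,183],[183,169]]
Q^227 = (Q^113)²·Q = [[211,93],[93,118]]
F_227 mod 325 = Q^227[0][1] = 93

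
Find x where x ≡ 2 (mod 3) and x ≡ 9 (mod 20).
29

Using Chinese Remainder Theorem:
M = 3 × 20 = 60
M1 = 20, M2 = 3
y1 = 20^(-1) mod 3 = 2
y2 = 3^(-1) mod 20 = 7
x = (2×20×2 + 9×3×7) mod 60 = 29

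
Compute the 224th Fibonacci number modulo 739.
285

Matrix identity: Q^n = [[F_(n+1), F_n], [F_n, F_(n-1)]] with Q = [[1,1],[1,0]].
n = 224 = 11100000₂. Square-and-multiply, entries mod 739:
Q^1 = [[1,1],[1,0]]
Q^3 = (Q^1)²·Q = [[3,2],[2,1]]
Q^7 = (Q^3)²·Q = [[21,13],[13,8]]
Q^14 = (Q^7)² = [[610,377],[377,233]]
Q^28 = (Q^14)² = [[624,41],[41,583]]
Q^56 = (Q^28)² = [[126,713],[713,152]]
Q^112 = (Q^56)² = [[294,162],[162,132]]
Q^224 = (Q^112)² = [[352,285],[285,67]]
F_224 mod 739 = Q^224[0][1] = 285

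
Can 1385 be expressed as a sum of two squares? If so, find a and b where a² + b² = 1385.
4² + 37² (a=4, b=37)

Factorization: 1385 = 5 × 277
By Fermat: n is sum of two squares iff every prime p ≡ 3 (mod 4) appears to even power.
All primes ≡ 3 (mod 4) appear to even power.
Search a = 0, 1, 2, … for 1385 - a² a perfect square: first hit at a = 4: 1385 - 16 = 1369 = 37².
1385 = 4² + 37² = 16 + 1369 ✓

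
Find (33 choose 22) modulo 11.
3

Using Lucas' theorem:
Write n=33 and k=22 in base 11:
n in base 11: [3, 0]
k in base 11: [2, 0]
C(33,22) mod 11 = ∏ C(n_i, k_i) mod 11
Digit binomials (mod 11): C(3,2) = 3; C(0,0) = 1
Product: 3 × 1 = 3 ≡ 3 (mod 11)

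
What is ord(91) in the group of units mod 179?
178

179 is prime, so ord(91) divides φ(179) = 178.
Divisors of 178: 1, 2, 89, 178.
Repeated squaring: 91^1 ≡ 91, 91^2 ≡ 47, 91^4 ≡ 61, 91^8 ≡ 141, 91^16 ≡ 12, 91^32 ≡ 144, 91^64 ≡ 151, 91^128 ≡ 68 (mod 179).
Test 91^d mod 179 for each divisor d in increasing order:
91^1 ≡ 91
91^2 ≡ 47
91^89 = 91^64·91^16·91^8·91^1 ≡ 178
91^178 = 91^128·91^32·91^16·91^2 ≡ 1  ← first divisor giving 1
The order is 178.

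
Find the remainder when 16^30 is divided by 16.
0

Repeated squaring. Binary of 30 = 11110.
16^1 ≡ 0 (mod 16); 16^2 ≡ 0 (mod 16); 16^4 ≡ 0 (mod 16); 16^8 ≡ 0 (mod 16); 16^16 ≡ 0 (mod 16)
16^30 = 16^2 × 16^4 × 16^8 × 16^16 ≡ 0 (mod 16)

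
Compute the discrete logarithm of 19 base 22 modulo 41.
21

Baby-step giant-step with step n = ⌈√41⌉ = 7.
Baby steps 22^j mod 41 (j:value) for j=0..6: 0:1, 1:22, 2:33, 3:29, 4:23, 5:14, 6:21.
Giant-step multiplier: 22^(-7) ≡ 22^(40-7) = 22^33 ≡ 15 (mod 41).
Giant steps γ_i = 19·15^i mod 41: γ_0=19, γ_1=39, γ_2=11, γ_3=1 (in table at j=0).
x = i·n + j = 3·7 + 0 = 21.
Check: 22^21 ≡ 19 (mod 41).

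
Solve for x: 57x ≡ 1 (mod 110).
83

gcd(57, 110) = 1, so the inverse exists.
Extended Euclidean algorithm on (110, 57):
110 = 1 × 57 + 53  ⟹  53 = (1)·110 + (-1)·57
57 = 1 × 53 + 4  ⟹  4 = (-1)·110 + (2)·57
53 = 13 × 4 + 1  ⟹  1 = (14)·110 + (-27)·57
So (-27)·57 ≡ 1 (mod 110), i.e. 57^(-1) ≡ -27 ≡ 83 (mod 110).
Check: 57 × 83 = 4731 ≡ 1 (mod 110)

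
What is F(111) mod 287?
239

Matrix identity: Q^n = [[F_(n+1), F_n], [F_n, F_(n-1)]] with Q = [[1,1],[1,0]].
n = 111 = 1101111₂. Square-and-multiply, entries mod 287:
Q^1 = [[1,1],[1,0]]
Q^3 = (Q^1)²·Q = [[3,2],[2,1]]
Q^6 = (Q^3)² = [[13,8],[8,5]]
Q^13 = (Q^6)²·Q = [[90,233],[233,144]]
Q^27 = (Q^13)²·Q = [[102,110],[110,279]]
Q^55 = (Q^27)²·Q = [[126,118],[118,8]]
Q^111 = (Q^55)²·Q = [[266,239],[239,27]]
F_111 mod 287 = Q^111[0][1] = 239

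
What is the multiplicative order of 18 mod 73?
18

73 is prime, so ord(18) divides φ(73) = 72.
Divisors of 72: 1, 2, 3, 4, 6, 8, 9, 12, 18, 24, 36, 72.
Repeated squaring: 18^1 ≡ 18, 18^2 ≡ 32, 18^4 ≡ 2, 18^8 ≡ 4, 18^16 ≡ 16, 18^32 ≡ 37, 18^64 ≡ 55 (mod 73).
Test 18^d mod 73 for each divisor d in increasing order:
18^1 ≡ 18
18^2 ≡ 32
18^3 = 18^2·18^1 ≡ 65
18^4 ≡ 2
18^6 = 18^4·18^2 ≡ 64
18^8 ≡ 4
18^9 = 18^8·18^1 ≡ 72
18^12 = 18^8·18^4 ≡ 8
18^18 = 18^16·18^2 ≡ 1  ← first divisor giving 1
The order is 18.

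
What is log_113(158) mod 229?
92

Baby-step giant-step with step n = ⌈√229⌉ = 16.
Baby steps 113^j mod 229 (j:value) for j=0..15: 0:1, 1:113, 2:174, 3:197, 4:48, 5:157, 6:108, 7:67, 8:14, 9:208, 10:146, 11:10, 12:214, 13:137, 14:138, 15:22.
Giant-step multiplier: 113^(-16) ≡ 113^(228-16) = 113^212 ≡ 111 (mod 229).
Giant steps γ_i = 158·111^i mod 229: γ_0=158, γ_1=134, γ_2=218, γ_3=153, γ_4=37, γ_5=214 (in table at j=12).
x = i·n + j = 5·16 + 12 = 92.
Check: 113^92 ≡ 158 (mod 229).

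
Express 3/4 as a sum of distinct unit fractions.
1/2 + 1/4

Greedy algorithm:
3/4: ceiling(4/3) = 2, use 1/2
1/4: ceiling(4/1) = 4, use 1/4
Result: 3/4 = 1/2 + 1/4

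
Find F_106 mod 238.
237

Matrix identity: Q^n = [[F_(n+1), F_n], [F_n, F_(n-1)]] with Q = [[1,1],[1,0]].
n = 106 = 1101010₂. Square-and-multiply, entries mod 238:
Q^1 = [[1,1],[1,0]]
Q^3 = (Q^1)²·Q = [[3,2],[2,1]]
Q^6 = (Q^3)² = [[13,8],[8,5]]
Q^13 = (Q^6)²·Q = [[139,233],[233,144]]
Q^26 = (Q^13)² = [[68,13],[13,55]]
Q^53 = (Q^26)²·Q = [[204,33],[33,171]]
Q^106 = (Q^53)² = [[103,237],[237,104]]
F_106 mod 238 = Q^106[0][1] = 237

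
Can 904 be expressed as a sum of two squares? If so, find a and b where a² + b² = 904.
2² + 30² (a=2, b=30)

Factorization: 904 = 2^3 × 113
By Fermat: n is sum of two squares iff every prime p ≡ 3 (mod 4) appears to even power.
All primes ≡ 3 (mod 4) appear to even power.
Search a = 0, 1, 2, … for 904 - a² a perfect square: first hit at a = 2: 904 - 4 = 900 = 30².
904 = 2² + 30² = 4 + 900 ✓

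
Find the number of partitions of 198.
3345365983698

p(n) counts ways to write n as a sum of positive integers (order ignored).
Euler's pentagonal recurrence: p(k) = p(k-1) + p(k-2) - p(k-5) - p(k-7) + p(k-12) + p(k-15) - ... (offsets j(3j∓1)/2, signs ++--, p(0)=1, p(<0)=0).
DP table for k = 0..197: p(0)=1, p(1)=1, p(2)=2, p(3)=3, p(4)=5, p(5)=7, p(6)=11, p(7)=15, p(8)=22, p(9)=30, p(10)=42, p(11)=56, p(12)=77, p(13)=101, p(14)=135, p(15)=176, p(16)=231, p(17)=297, p(18)=385, p(19)=490, p(20)=627, p(21)=792, p(22)=1002, p(23)=1255, p(24)=1575, p(25)=1958, p(26)=2436, p(27)=3010, p(28)=3718, p(29)=4565, p(30)=5604, p(31)=6842, p(32)=8349, p(33)=10143, p(34)=12310, p(35)=14883, p(36)=17977, p(37)=21637, p(38)=26015, p(39)=31185, p(40)=37338, p(41)=44583, p(42)=53174, p(43)=63261, p(44)=75175, p(45)=89134, p(46)=105558, p(47)=124754, p(48)=147273, p(49)=173525, p(50)=204226, p(51)=239943, p(52)=281589, p(53)=329931, p(54)=386155, p(55)=451276, p(56)=526823, p(57)=614154, p(58)=715220, p(59)=831820, p(60)=966467, p(61)=1121505, p(62)=1300156, p(63)=1505499, p(64)=1741630, p(65)=2012558, p(66)=2323520, p(67)=2679689, p(68)=3087735, p(69)=3554345, p(70)=4087968, p(71)=4697205, p(72)=5392783, p(73)=6185689, p(74)=7089500, p(75)=8118264, p(76)=9289091, p(77)=10619863, p(78)=12132164, p(79)=13848650, p(80)=15796476, p(81)=18004327, p(82)=20506255, p(83)=23338469, p(84)=26543660, p(85)=30167357, p(86)=34262962, p(87)=38887673, p(88)=44108109, p(89)=49995925, p(90)=56634173, p(91)=64112359, p(92)=72533807, p(93)=82010177, p(94)=92669720, p(95)=104651419, p(96)=118114304, p(97)=133230930, p(98)=150198136, p(99)=169229875, p(100)=190569292, p(101)=214481126, p(102)=241265379, p(103)=271248950, p(104)=304801365, p(105)=342325709, p(106)=384276336, p(107)=431149389, p(108)=483502844, p(109)=541946240, p(110)=607163746, p(111)=679903203, p(112)=761002156, p(113)=851376628, p(114)=952050665, p(115)=1064144451, p(116)=1188908248, p(117)=1327710076, p(118)=1482074143, p(119)=1653668665, p(120)=1844349560, p(121)=2056148051, p(122)=2291320912, p(123)=2552338241, p(124)=2841940500, p(125)=3163127352, p(126)=3519222692, p(127)=3913864295, p(128)=4351078600, p(129)=4835271870, p(130)=5371315400, p(131)=5964539504, p(132)=6620830889, p(133)=7346629512, p(134)=8149040695, p(135)=9035836076, p(136)=10015581680, p(137)=11097645016, p(138)=12292341831, p(139)=13610949895, p(140)=15065878135, p(141)=16670689208, p(142)=18440293320, p(143)=20390982757, p(144)=22540654445, p(145)=24908858009, p(146)=27517052599, p(147)=30388671978, p(148)=33549419497, p(149)=37027355200, p(150)=40853235313, p(151)=45060624582, p(152)=49686288421, p(153)=54770336324, p(154)=60356673280, p(155)=66493182097, p(156)=73232243759, p(157)=80630964769, p(158)=88751778802, p(159)=97662728555, p(160)=107438159466, p(161)=118159068427, p(162)=129913904637, p(163)=142798995930, p(164)=156919475295, p(165)=172389800255, p(166)=189334822579, p(167)=207890420102, p(168)=228204732751, p(169)=250438925115, p(170)=274768617130, p(171)=301384802048, p(172)=330495499613, p(173)=362326859895, p(174)=397125074750, p(175)=435157697830, p(176)=476715857290, p(177)=522115831195, p(178)=571701605655, p(179)=625846753120, p(180)=684957390936, p(181)=749474411781, p(182)=819876908323, p(183)=896684817527, p(184)=980462880430, p(185)=1071823774337, p(186)=1171432692373, p(187)=1280011042268, p(188)=1398341745571, p(189)=1527273599625, p(190)=1667727404093, p(191)=1820701100652, p(192)=1987276856363, p(193)=2168627105469, p(194)=2366022741845, p(195)=2580840212973, p(196)=2814570987591, p(197)=3068829878530.
Final step: p(198) = p(197) + p(196) - p(193) - p(191) + p(186) + p(183) - p(176) - p(172) + p(163) + p(158) - p(147) - p(141) + p(128) + p(121) - p(106) - p(98) + p(81) + p(72) - p(53) - p(43) + p(22) + p(11)
= 3068829878530 + 2814570987591 - 2168627105469 - 1820701100652 + 1171432692373 + 896684817527 - 476715857290 - 330495499613 + 142798995930 + 88751778802 - 30388671978 - 16670689208 + 4351078600 + 2056148051 - 384276336 - 150198136 + 18004327 + 5392783 - 329931 - 63261 + 1002 + 56
= 3345365983698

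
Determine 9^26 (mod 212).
1

Repeated squaring. Binary of 26 = 11010.
9^1 ≡ 9 (mod 212); 9^2 ≡ 81 (mod 212); 9^4 ≡ 201 (mod 212); 9^8 ≡ 121 (mod 212); 9^16 ≡ 13 (mod 212)
9^26 = 9^2 × 9^8 × 9^16 ≡ 1 (mod 212)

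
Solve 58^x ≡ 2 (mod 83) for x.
19

Baby-step giant-step with step n = ⌈√83⌉ = 10.
Baby steps 58^j mod 83 (j:value) for j=0..9: 0:1, 1:58, 2:44, 3:62, 4:27, 5:72, 6:26, 7:14, 8:65, 9:35.
Giant-step multiplier: 58^(-10) ≡ 58^(82-10) = 58^72 ≡ 59 (mod 83).
Giant steps γ_i = 2·59^i mod 83: γ_0=2, γ_1=35 (in table at j=9).
x = i·n + j = 1·10 + 9 = 19.
Check: 58^19 ≡ 2 (mod 83).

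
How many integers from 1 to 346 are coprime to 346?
172

346 = 2 × 173
φ(n) = n × ∏(1 - 1/p) for each prime p dividing n
φ(346) = 346 × (1 - 1/2) × (1 - 1/173) = 172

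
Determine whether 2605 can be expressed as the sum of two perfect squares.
2² + 51² (a=2, b=51)

Factorization: 2605 = 5 × 521
By Fermat: n is sum of two squares iff every prime p ≡ 3 (mod 4) appears to even power.
All primes ≡ 3 (mod 4) appear to even power.
Search a = 0, 1, 2, … for 2605 - a² a perfect square: first hit at a = 2: 2605 - 4 = 2601 = 51².
2605 = 2² + 51² = 4 + 2601 ✓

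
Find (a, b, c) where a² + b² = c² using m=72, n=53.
(2375, 7632, 7993)

Euclid's formula: a = m² - n², b = 2mn, c = m² + n²
m = 72, n = 53
a = 72² - 53² = 5184 - 2809 = 2375
b = 2 × 72 × 53 = 7632
c = 72² + 53² = 5184 + 2809 = 7993
Verification: 2375² + 7632² = 5640625 + 58247424 = 63888049 = 7993² ✓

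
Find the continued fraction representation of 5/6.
[0; 1, 5]

Euclidean algorithm steps:
5 = 0 × 6 + 5
6 = 1 × 5 + 1
5 = 5 × 1 + 0
Continued fraction: [0; 1, 5]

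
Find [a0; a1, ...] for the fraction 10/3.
[3; 3]

Euclidean algorithm steps:
10 = 3 × 3 + 1
3 = 3 × 1 + 0
Continued fraction: [3; 3]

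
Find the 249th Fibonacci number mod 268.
182

Matrix identity: Q^n = [[F_(n+1), F_n], [F_n, F_(n-1)]] with Q = [[1,1],[1,0]].
n = 249 = 11111001₂. Square-and-multiply, entries mod 268:
Q^1 = [[1,1],[1,0]]
Q^3 = (Q^1)²·Q = [[3,2],[2,1]]
Q^7 = (Q^3)²·Q = [[21,13],[13,8]]
Q^15 = (Q^7)²·Q = [[183,74],[74,109]]
Q^31 = (Q^15)²·Q = [[5,105],[105,168]]
Q^62 = (Q^31)² = [[62,209],[209,121]]
Q^124 = (Q^62)² = [[89,191],[191,166]]
Q^249 = (Q^124)²·Q = [[111,182],[182,197]]
F_249 mod 268 = Q^249[0][1] = 182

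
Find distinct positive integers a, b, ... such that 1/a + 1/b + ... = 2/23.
1/12 + 1/276

Greedy algorithm:
2/23: ceiling(23/2) = 12, use 1/12
1/276: ceiling(276/1) = 276, use 1/276
Result: 2/23 = 1/12 + 1/276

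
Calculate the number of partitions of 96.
118114304

p(n) counts ways to write n as a sum of positive integers (order ignored).
Euler's pentagonal recurrence: p(k) = p(k-1) + p(k-2) - p(k-5) - p(k-7) + p(k-12) + p(k-15) - ... (offsets j(3j∓1)/2, signs ++--, p(0)=1, p(<0)=0).
DP table for k = 0..95: p(0)=1, p(1)=1, p(2)=2, p(3)=3, p(4)=5, p(5)=7, p(6)=11, p(7)=15, p(8)=22, p(9)=30, p(10)=42, p(11)=56, p(12)=77, p(13)=101, p(14)=135, p(15)=176, p(16)=231, p(17)=297, p(18)=385, p(19)=490, p(20)=627, p(21)=792, p(22)=1002, p(23)=1255, p(24)=1575, p(25)=1958, p(26)=2436, p(27)=3010, p(28)=3718, p(29)=4565, p(30)=5604, p(31)=6842, p(32)=8349, p(33)=10143, p(34)=12310, p(35)=14883, p(36)=17977, p(37)=21637, p(38)=26015, p(39)=31185, p(40)=37338, p(41)=44583, p(42)=53174, p(43)=63261, p(44)=75175, p(45)=89134, p(46)=105558, p(47)=124754, p(48)=147273, p(49)=173525, p(50)=204226, p(51)=239943, p(52)=281589, p(53)=329931, p(54)=386155, p(55)=451276, p(56)=526823, p(57)=614154, p(58)=715220, p(59)=831820, p(60)=966467, p(61)=1121505, p(62)=1300156, p(63)=1505499, p(64)=1741630, p(65)=2012558, p(66)=2323520, p(67)=2679689, p(68)=3087735, p(69)=3554345, p(70)=4087968, p(71)=4697205, p(72)=5392783, p(73)=6185689, p(74)=7089500, p(75)=8118264, p(76)=9289091, p(77)=10619863, p(78)=12132164, p(79)=13848650, p(80)=15796476, p(81)=18004327, p(82)=20506255, p(83)=23338469, p(84)=26543660, p(85)=30167357, p(86)=34262962, p(87)=38887673, p(88)=44108109, p(89)=49995925, p(90)=56634173, p(91)=64112359, p(92)=72533807, p(93)=82010177, p(94)=92669720, p(95)=104651419.
Final step: p(96) = p(95) + p(94) - p(91) - p(89) + p(84) + p(81) - p(74) - p(70) + p(61) + p(56) - p(45) - p(39) + p(26) + p(19) - p(4)
= 104651419 + 92669720 - 64112359 - 49995925 + 26543660 + 18004327 - 7089500 - 4087968 + 1121505 + 526823 - 89134 - 31185 + 2436 + 490 - 5
= 118114304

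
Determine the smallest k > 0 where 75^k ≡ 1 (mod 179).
89

179 is prime, so ord(75) divides φ(179) = 178.
Divisors of 178: 1, 2, 89, 178.
Repeated squaring: 75^1 ≡ 75, 75^2 ≡ 76, 75^4 ≡ 48, 75^8 ≡ 156, 75^16 ≡ 171, 75^32 ≡ 64, 75^64 ≡ 158, 75^128 ≡ 83 (mod 179).
Test 75^d mod 179 for each divisor d in increasing order:
75^1 ≡ 75
75^2 ≡ 76
75^89 = 75^64·75^16·75^8·75^1 ≡ 1  ← first divisor giving 1
The order is 89.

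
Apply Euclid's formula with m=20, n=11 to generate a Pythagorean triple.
(279, 440, 521)

Euclid's formula: a = m² - n², b = 2mn, c = m² + n²
m = 20, n = 11
a = 20² - 11² = 400 - 121 = 279
b = 2 × 20 × 11 = 440
c = 20² + 11² = 400 + 121 = 521
Verification: 279² + 440² = 77841 + 193600 = 271441 = 521² ✓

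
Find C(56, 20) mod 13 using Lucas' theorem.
0

Using Lucas' theorem:
Write n=56 and k=20 in base 13:
n in base 13: [4, 4]
k in base 13: [1, 7]
C(56,20) mod 13 = ∏ C(n_i, k_i) mod 13
Digit binomials (mod 13): C(4,1) = 4; C(4,7) = 0 (k_i > n_i)
Product: 4 × 0 = 0 ≡ 0 (mod 13)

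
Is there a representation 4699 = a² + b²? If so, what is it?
Not possible

Factorization: 4699 = 37 × 127
By Fermat: n is sum of two squares iff every prime p ≡ 3 (mod 4) appears to even power.
Prime(s) ≡ 3 (mod 4) with odd exponent: [(127, 1)]
Therefore 4699 cannot be expressed as a² + b².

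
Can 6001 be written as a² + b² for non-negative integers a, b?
15² + 76² (a=15, b=76)

Factorization: 6001 = 17 × 353
By Fermat: n is sum of two squares iff every prime p ≡ 3 (mod 4) appears to even power.
All primes ≡ 3 (mod 4) appear to even power.
Search a = 0, 1, 2, … for 6001 - a² a perfect square: first hit at a = 15: 6001 - 225 = 5776 = 76².
6001 = 15² + 76² = 225 + 5776 ✓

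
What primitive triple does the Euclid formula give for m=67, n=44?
(2553, 5896, 6425)

Euclid's formula: a = m² - n², b = 2mn, c = m² + n²
m = 67, n = 44
a = 67² - 44² = 4489 - 1936 = 2553
b = 2 × 67 × 44 = 5896
c = 67² + 44² = 4489 + 1936 = 6425
Verification: 2553² + 5896² = 6517809 + 34762816 = 41280625 = 6425² ✓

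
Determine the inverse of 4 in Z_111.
28

gcd(4, 111) = 1, so the inverse exists.
Extended Euclidean algorithm on (111, 4):
111 = 27 × 4 + 3  ⟹  3 = (1)·111 + (-27)·4
4 = 1 × 3 + 1  ⟹  1 = (-1)·111 + (28)·4
So (28)·4 ≡ 1 (mod 111), i.e. 4^(-1) ≡ 28 (mod 111).
Check: 4 × 28 = 112 ≡ 1 (mod 111)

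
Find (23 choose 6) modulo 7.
0

Using Lucas' theorem:
Write n=23 and k=6 in base 7:
n in base 7: [3, 2]
k in base 7: [0, 6]
C(23,6) mod 7 = ∏ C(n_i, k_i) mod 7
Digit binomials (mod 7): C(3,0) = 1; C(2,6) = 0 (k_i > n_i)
Product: 1 × 0 = 0 ≡ 0 (mod 7)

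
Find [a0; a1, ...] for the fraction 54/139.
[0; 2, 1, 1, 2, 1, 7]

Euclidean algorithm steps:
54 = 0 × 139 + 54
139 = 2 × 54 + 31
54 = 1 × 31 + 23
31 = 1 × 23 + 8
23 = 2 × 8 + 7
8 = 1 × 7 + 1
7 = 7 × 1 + 0
Continued fraction: [0; 2, 1, 1, 2, 1, 7]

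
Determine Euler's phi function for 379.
378

379 = 379
φ(n) = n × ∏(1 - 1/p) for each prime p dividing n
φ(379) = 379 × (1 - 1/379) = 378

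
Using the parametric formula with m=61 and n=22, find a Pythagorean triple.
(3237, 2684, 4205)

Euclid's formula: a = m² - n², b = 2mn, c = m² + n²
m = 61, n = 22
a = 61² - 22² = 3721 - 484 = 3237
b = 2 × 61 × 22 = 2684
c = 61² + 22² = 3721 + 484 = 4205
Verification: 3237² + 2684² = 10478169 + 7203856 = 17682025 = 4205² ✓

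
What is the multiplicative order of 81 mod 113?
28

113 is prime, so ord(81) divides φ(113) = 112.
Divisors of 112: 1, 2, 4, 7, 8, 14, 16, 28, 56, 112.
Repeated squaring: 81^1 ≡ 81, 81^2 ≡ 7, 81^4 ≡ 49, 81^8 ≡ 28, 81^16 ≡ 106, 81^32 ≡ 49, 81^64 ≡ 28 (mod 113).
Test 81^d mod 113 for each divisor d in increasing order:
81^1 ≡ 81
81^2 ≡ 7
81^4 ≡ 49
81^7 = 81^4·81^2·81^1 ≡ 98
81^8 ≡ 28
81^14 = 81^8·81^4·81^2 ≡ 112
81^16 ≡ 106
81^28 = 81^16·81^8·81^4 ≡ 1  ← first divisor giving 1
The order is 28.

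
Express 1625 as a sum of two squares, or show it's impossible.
5² + 40² (a=5, b=40)

Factorization: 1625 = 5^3 × 13
By Fermat: n is sum of two squares iff every prime p ≡ 3 (mod 4) appears to even power.
All primes ≡ 3 (mod 4) appear to even power.
Search a = 0, 1, 2, … for 1625 - a² a perfect square: first hit at a = 5: 1625 - 25 = 1600 = 40².
1625 = 5² + 40² = 25 + 1600 ✓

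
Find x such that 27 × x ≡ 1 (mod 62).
23

gcd(27, 62) = 1, so the inverse exists.
Extended Euclidean algorithm on (62, 27):
62 = 2 × 27 + 8  ⟹  8 = (1)·62 + (-2)·27
27 = 3 × 8 + 3  ⟹  3 = (-3)·62 + (7)·27
8 = 2 × 3 + 2  ⟹  2 = (7)·62 + (-16)·27
3 = 1 × 2 + 1  ⟹  1 = (-10)·62 + (23)·27
So (23)·27 ≡ 1 (mod 62), i.e. 27^(-1) ≡ 23 (mod 62).
Check: 27 × 23 = 621 ≡ 1 (mod 62)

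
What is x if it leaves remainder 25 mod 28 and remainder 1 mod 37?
445

Using Chinese Remainder Theorem:
M = 28 × 37 = 1036
M1 = 37, M2 = 28
y1 = 37^(-1) mod 28 = 25
y2 = 28^(-1) mod 37 = 4
x = (25×37×25 + 1×28×4) mod 1036 = 445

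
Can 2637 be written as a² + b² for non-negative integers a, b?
6² + 51² (a=6, b=51)

Factorization: 2637 = 3^2 × 293
By Fermat: n is sum of two squares iff every prime p ≡ 3 (mod 4) appears to even power.
All primes ≡ 3 (mod 4) appear to even power.
Search a = 0, 1, 2, … for 2637 - a² a perfect square: first hit at a = 6: 2637 - 36 = 2601 = 51².
2637 = 6² + 51² = 36 + 2601 ✓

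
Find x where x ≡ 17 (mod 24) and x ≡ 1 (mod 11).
89

Using Chinese Remainder Theorem:
M = 24 × 11 = 264
M1 = 11, M2 = 24
y1 = 11^(-1) mod 24 = 11
y2 = 24^(-1) mod 11 = 6
x = (17×11×11 + 1×24×6) mod 264 = 89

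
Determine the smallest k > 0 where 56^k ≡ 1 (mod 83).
82

83 is prime, so ord(56) divides φ(83) = 82.
Divisors of 82: 1, 2, 41, 82.
Repeated squaring: 56^1 ≡ 56, 56^2 ≡ 65, 56^4 ≡ 75, 56^8 ≡ 64, 56^16 ≡ 29, 56^32 ≡ 11, 56^64 ≡ 38 (mod 83).
Test 56^d mod 83 for each divisor d in increasing order:
56^1 ≡ 56
56^2 ≡ 65
56^41 = 56^32·56^8·56^1 ≡ 82
56^82 = 56^64·56^16·56^2 ≡ 1  ← first divisor giving 1
The order is 82.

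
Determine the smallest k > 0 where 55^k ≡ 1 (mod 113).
112

113 is prime, so ord(55) divides φ(113) = 112.
Divisors of 112: 1, 2, 4, 7, 8, 14, 16, 28, 56, 112.
Repeated squaring: 55^1 ≡ 55, 55^2 ≡ 87, 55^4 ≡ 111, 55^8 ≡ 4, 55^16 ≡ 16, 55^32 ≡ 30, 55^64 ≡ 109 (mod 113).
Test 55^d mod 113 for each divisor d in increasing order:
55^1 ≡ 55
55^2 ≡ 87
55^4 ≡ 111
55^7 = 55^4·55^2·55^1 ≡ 35
55^8 ≡ 4
55^14 = 55^8·55^4·55^2 ≡ 95
55^16 ≡ 16
55^28 = 55^16·55^8·55^4 ≡ 98
55^56 = 55^32·55^16·55^8 ≡ 112
55^112 = 55^64·55^32·55^16 ≡ 1  ← first divisor giving 1
The order is 112.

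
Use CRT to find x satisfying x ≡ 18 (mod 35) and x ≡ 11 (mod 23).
333

Using Chinese Remainder Theorem:
M = 35 × 23 = 805
M1 = 23, M2 = 35
y1 = 23^(-1) mod 35 = 32
y2 = 35^(-1) mod 23 = 2
x = (18×23×32 + 11×35×2) mod 805 = 333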